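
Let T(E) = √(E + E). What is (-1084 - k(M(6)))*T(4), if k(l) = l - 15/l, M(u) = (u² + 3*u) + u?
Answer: -4575*√2/2 ≈ -3235.0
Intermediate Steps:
M(u) = u² + 4*u
T(E) = √2*√E (T(E) = √(2*E) = √2*√E)
k(l) = l - 15/l
(-1084 - k(M(6)))*T(4) = (-1084 - (6*(4 + 6) - 15*1/(6*(4 + 6))))*(√2*√4) = (-1084 - (6*10 - 15/(6*10)))*(√2*2) = (-1084 - (60 - 15/60))*(2*√2) = (-1084 - (60 - 15*1/60))*(2*√2) = (-1084 - (60 - ¼))*(2*√2) = (-1084 - 1*239/4)*(2*√2) = (-1084 - 239/4)*(2*√2) = -4575*√2/2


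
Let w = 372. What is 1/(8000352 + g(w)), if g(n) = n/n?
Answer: 1/8000353 ≈ 1.2499e-7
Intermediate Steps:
g(n) = 1
1/(8000352 + g(w)) = 1/(8000352 + 1) = 1/8000353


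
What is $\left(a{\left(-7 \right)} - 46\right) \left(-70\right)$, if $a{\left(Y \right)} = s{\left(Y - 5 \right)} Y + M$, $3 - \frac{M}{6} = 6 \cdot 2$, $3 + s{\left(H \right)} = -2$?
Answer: $4550$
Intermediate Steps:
$s{\left(H \right)} = -5$ ($s{\left(H \right)} = -3 - 2 = -5$)
$M = -54$ ($M = 18 - 6 \cdot 6 \cdot 2 = 18 - 72 = -54$)
$a{\left(Y \right)} = -54 - 5 Y$ ($a{\left(Y \right)} = - 5 Y - 54 = -54 - 5 Y$)
$\left(a{\left(-7 \right)} - 46\right) \left(-70\right) = \left(\left(-54 - -35\right) - 46\right) \left(-70\right) = \left(\left(-54 + 35\right) - 46\right) \left(-70\right) = \left(-19 - 46\right) \left(-70\right) = \left(-65\right) \left(-70\right) = 4550$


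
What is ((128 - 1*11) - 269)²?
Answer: 23104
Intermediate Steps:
((128 - 1*11) - 269)² = ((128 - 11) - 269)² = (117 - 269)² = (-152)² = 23104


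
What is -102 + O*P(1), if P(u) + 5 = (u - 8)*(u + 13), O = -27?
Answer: 2679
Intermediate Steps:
P(u) = -5 + (-8 + u)*(13 + u) (P(u) = -5 + (u - 8)*(u + 13) = -5 + (-8 + u)*(13 + u))
-102 + O*P(1) = -102 - 27*(-109 + 1**2 + 5*1) = -102 - 27*(-109 + 1 + 5) = -102 - 27*(-103) = -102 + 2781 = 2679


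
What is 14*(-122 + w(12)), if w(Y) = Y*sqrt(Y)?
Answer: -1708 + 336*sqrt(3) ≈ -1126.0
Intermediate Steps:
w(Y) = Y**(3/2)
14*(-122 + w(12)) = 14*(-122 + 12**(3/2)) = 14*(-122 + 24*sqrt(3)) = -1708 + 336*sqrt(3)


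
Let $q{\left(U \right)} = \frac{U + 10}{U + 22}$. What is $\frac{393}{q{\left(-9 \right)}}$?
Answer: $5109$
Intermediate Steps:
$q{\left(U \right)} = \frac{10 + U}{22 + U}$
$\frac{393}{q{\left(-9 \right)}} = \frac{393}{\frac{1}{22 - 9} \left(10 - 9\right)} = \frac{393}{\frac{1}{13} \cdot 1} = 393 \frac{1}{\frac{1}{13}} = 393 \cdot 13 = 5109$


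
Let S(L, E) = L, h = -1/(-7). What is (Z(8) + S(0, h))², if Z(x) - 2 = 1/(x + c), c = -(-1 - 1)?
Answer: 441/100 ≈ 4.4100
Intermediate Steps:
h = ⅐ (h = -1*(-⅐) = ⅐ ≈ 0.14286)
c = 2 (c = -1*(-2) = 2)
Z(x) = 2 + 1/(2 + x) (Z(x) = 2 + 1/(x + 2) = 2 + 1/(2 + x))
(Z(8) + S(0, h))² = ((5 + 2*8)/(2 + 8) + 0)² = ((5 + 16)/10 + 0)² = ((⅒)*21 + 0)² = (21/10 + 0)² = (21/10)² = 441/100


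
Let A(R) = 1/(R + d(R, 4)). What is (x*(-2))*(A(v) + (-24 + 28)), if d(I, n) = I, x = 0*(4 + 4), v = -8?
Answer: 0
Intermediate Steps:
x = 0 (x = 0*8 = 0)
A(R) = 1/(2*R) (A(R) = 1/(R + R) = 1/(2*R))
(x*(-2))*(A(v) + (-24 + 28)) = (0*(-2))*((½)/(-8) + (-24 + 28)) = 0*((½)*(-⅛) + 4) = 0*(-1/16 + 4) = 0*(63/16) = 0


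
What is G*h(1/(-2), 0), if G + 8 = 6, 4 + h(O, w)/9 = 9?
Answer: -90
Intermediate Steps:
h(O, w) = 45 (h(O, w) = -36 + 9*9 = -36 + 81 = 45)
G = -2 (G = -8 + 6 = -2)
G*h(1/(-2), 0) = -2*45 = -90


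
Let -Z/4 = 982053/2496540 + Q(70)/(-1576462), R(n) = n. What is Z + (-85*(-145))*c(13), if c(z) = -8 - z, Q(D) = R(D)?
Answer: -42444327447665656/163987518395 ≈ -2.5883e+5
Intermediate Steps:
Q(D) = D
Z = -257999079781/163987518395 (Z = -4*(982053/2496540 + 70/(-1576462)) = -4*(982053*(1/2496540) + 70*(-1/1576462)) = -4*(327351/832180 - 35/788231) = -4*257999079781/655950073580 = -257999079781/163987518395 ≈ -1.5733)
Z + (-85*(-145))*c(13) = -257999079781/163987518395 + (-85*(-145))*(-8 - 1*13) = -257999079781/163987518395 + 12325*(-8 - 13) = -257999079781/163987518395 + 12325*(-21) = -257999079781/163987518395 - 258825 = -42444327447665656/163987518395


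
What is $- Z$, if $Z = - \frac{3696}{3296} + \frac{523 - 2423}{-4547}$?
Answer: $\frac{658957}{936682} \approx 0.7035$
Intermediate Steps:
$Z = - \frac{658957}{936682}$ ($Z = \left(-3696\right) \frac{1}{3296} + \left(523 - 2423\right) \left(- \frac{1}{4547}\right) = - \frac{231}{206} - - \frac{1900}{4547} = - \frac{231}{206} + \frac{1900}{4547} = - \frac{658957}{936682} \approx -0.7035$)
$- Z = \left(-1\right) \left(- \frac{658957}{936682}\right) = \frac{658957}{936682}$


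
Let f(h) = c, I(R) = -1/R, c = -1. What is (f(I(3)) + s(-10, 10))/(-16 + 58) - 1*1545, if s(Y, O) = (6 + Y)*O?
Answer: -64931/42 ≈ -1546.0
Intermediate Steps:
s(Y, O) = O*(6 + Y)
f(h) = -1
(f(I(3)) + s(-10, 10))/(-16 + 58) - 1*1545 = (-1 + 10*(6 - 10))/(-16 + 58) - 1*1545 = (-1 + 10*(-4))/42 - 1545 = (-1 - 40)/42 - 1545 = (1/42)*(-41) - 1545 = -41/42 - 1545 = -64931/42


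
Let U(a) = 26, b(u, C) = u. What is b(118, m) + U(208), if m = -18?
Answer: 144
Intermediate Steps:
b(118, m) + U(208) = 118 + 26 = 144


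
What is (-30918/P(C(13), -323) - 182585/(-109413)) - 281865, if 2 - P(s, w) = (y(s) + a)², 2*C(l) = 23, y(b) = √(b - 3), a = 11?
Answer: -88007002735600/312592941 - 1360392*√34/48569 ≈ -2.8170e+5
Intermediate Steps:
y(b) = √(-3 + b)
C(l) = 23/2 (C(l) = (½)*23 = 23/2)
P(s, w) = 2 - (11 + √(-3 + s))² (P(s, w) = 2 - (√(-3 + s) + 11)² = 2 - (11 + √(-3 + s))²)
(-30918/P(C(13), -323) - 182585/(-109413)) - 281865 = (-30918/(2 - (11 + √(-3 + 23/2))²) - 182585/(-109413)) - 281865 = (-30918/(2 - (11 + √(17/2))²) - 182585*(-1/109413)) - 281865 = (-30918/(2 - (11 + √34/2)²) + 182585/109413) - 281865 = (182585/109413 - 30918/(2 - (11 + √34/2)²)) - 281865 = -30839512660/109413 - 30918/(2 - (11 + √34/2)²)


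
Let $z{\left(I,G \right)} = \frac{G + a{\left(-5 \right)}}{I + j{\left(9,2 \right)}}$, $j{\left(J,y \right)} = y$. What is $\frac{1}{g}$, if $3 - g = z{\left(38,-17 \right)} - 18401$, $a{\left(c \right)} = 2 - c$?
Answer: $\frac{4}{73617} \approx 5.4335 \cdot 10^{-5}$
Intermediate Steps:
$z{\left(I,G \right)} = \frac{7 + G}{2 + I}$ ($z{\left(I,G \right)} = \frac{G + \left(2 - -5\right)}{I + 2} = \frac{G + \left(2 + 5\right)}{2 + I} = \frac{G + 7}{2 + I} = \frac{7 + G}{2 + I}$)
$g = \frac{73617}{4}$ ($g = 3 - \left(\frac{7 - 17}{2 + 38} - 18401\right) = 3 - \left(\frac{1}{40} \left(-10\right) - 18401\right) = 3 - \left(- \frac{1}{4} - 18401\right) = 3 - - \frac{73605}{4} = 3 + \frac{73605}{4} = \frac{73617}{4} \approx 18404.0$)
$\frac{1}{g} = \frac{1}{\frac{73617}{4}} = \frac{4}{73617}$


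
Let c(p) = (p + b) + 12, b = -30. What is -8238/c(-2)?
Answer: 4119/10 ≈ 411.90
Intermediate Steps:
c(p) = -18 + p (c(p) = (p - 30) + 12 = (-30 + p) + 12 = -18 + p)
-8238/c(-2) = -8238/(-18 - 2) = -8238/(-20) = -8238*(-1/20) = 4119/10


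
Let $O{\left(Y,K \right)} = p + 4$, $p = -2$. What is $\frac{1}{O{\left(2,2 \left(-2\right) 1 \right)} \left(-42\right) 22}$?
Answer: $- \frac{1}{1848} \approx -0.00054113$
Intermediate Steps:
$O{\left(Y,K \right)} = 2$ ($O{\left(Y,K \right)} = -2 + 4 = 2$)
$\frac{1}{O{\left(2,2 \left(-2\right) 1 \right)} \left(-42\right) 22} = \frac{1}{2 \left(-42\right) 22} = \frac{1}{\left(-84\right) 22} = \frac{1}{-1848} = - \frac{1}{1848}$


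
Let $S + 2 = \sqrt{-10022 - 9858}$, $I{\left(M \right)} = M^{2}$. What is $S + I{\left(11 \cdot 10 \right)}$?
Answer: $12098 + 2 i \sqrt{4970} \approx 12098.0 + 141.0 i$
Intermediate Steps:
$S = -2 + 2 i \sqrt{4970}$ ($S = -2 + \sqrt{-10022 - 9858} = -2 + \sqrt{-19880} = -2 + 2 i \sqrt{4970} \approx -2.0 + 141.0 i$)
$S + I{\left(11 \cdot 10 \right)} = \left(-2 + 2 i \sqrt{4970}\right) + \left(11 \cdot 10\right)^{2} = \left(-2 + 2 i \sqrt{4970}\right) + 110^{2} = \left(-2 + 2 i \sqrt{4970}\right) + 12100 = 12098 + 2 i \sqrt{4970}$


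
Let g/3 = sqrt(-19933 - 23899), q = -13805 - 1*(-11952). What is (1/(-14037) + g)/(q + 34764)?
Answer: -1/461971707 + 6*I*sqrt(10958)/32911 ≈ -2.1646e-9 + 0.019084*I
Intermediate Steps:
q = -1853 (q = -13805 + 11952 = -1853)
g = 6*I*sqrt(10958) (g = 3*sqrt(-19933 - 23899) = 3*sqrt(-43832) = 3*(2*I*sqrt(10958)) = 6*I*sqrt(10958) ≈ 628.08*I)
(1/(-14037) + g)/(q + 34764) = (1/(-14037) + 6*I*sqrt(10958))/(-1853 + 34764) = (-1/14037 + 6*I*sqrt(10958))/32911 = (-1/14037 + 6*I*sqrt(10958))*(1/32911) = -1/461971707 + 6*I*sqrt(10958)/32911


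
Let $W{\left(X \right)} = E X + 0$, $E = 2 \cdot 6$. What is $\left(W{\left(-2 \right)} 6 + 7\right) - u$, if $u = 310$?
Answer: $-447$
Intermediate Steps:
$E = 12$
$W{\left(X \right)} = 12 X$ ($W{\left(X \right)} = 12 X + 0 = 12 X$)
$\left(W{\left(-2 \right)} 6 + 7\right) - u = \left(12 \left(-2\right) 6 + 7\right) - 310 = \left(\left(-24\right) 6 + 7\right) - 310 = \left(-144 + 7\right) - 310 = -137 - 310 = -447$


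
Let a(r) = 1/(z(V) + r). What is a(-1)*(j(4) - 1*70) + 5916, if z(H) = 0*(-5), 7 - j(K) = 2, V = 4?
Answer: 5981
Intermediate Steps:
j(K) = 5 (j(K) = 7 - 1*2 = 7 - 2 = 5)
z(H) = 0
a(r) = 1/r (a(r) = 1/(0 + r) = 1/r)
a(-1)*(j(4) - 1*70) + 5916 = (5 - 1*70)/(-1) + 5916 = -(5 - 70) + 5916 = -1*(-65) + 5916 = 65 + 5916 = 5981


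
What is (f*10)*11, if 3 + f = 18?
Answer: 1650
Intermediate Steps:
f = 15 (f = -3 + 18 = 15)
(f*10)*11 = (15*10)*11 = 150*11 = 1650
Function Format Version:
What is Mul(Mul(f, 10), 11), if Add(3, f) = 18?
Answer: 1650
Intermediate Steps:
f = 15 (f = Add(-3, 18) = 15)
Mul(Mul(f, 10), 11) = Mul(Mul(15, 10), 11) = Mul(150, 11) = 1650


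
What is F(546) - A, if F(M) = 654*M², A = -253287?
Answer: 195221151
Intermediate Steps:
F(546) - A = 654*546² - 1*(-253287) = 654*298116 + 253287 = 194967864 + 253287 = 195221151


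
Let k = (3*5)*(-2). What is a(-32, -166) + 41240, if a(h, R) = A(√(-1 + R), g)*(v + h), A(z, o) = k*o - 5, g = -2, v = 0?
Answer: 39480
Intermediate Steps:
k = -30 (k = 15*(-2) = -30)
A(z, o) = -5 - 30*o (A(z, o) = -30*o - 5 = -5 - 30*o)
a(h, R) = 55*h (a(h, R) = (-5 - 30*(-2))*(0 + h) = (-5 + 60)*h = 55*h)
a(-32, -166) + 41240 = 55*(-32) + 41240 = -1760 + 41240 = 39480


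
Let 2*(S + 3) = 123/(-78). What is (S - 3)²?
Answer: 124609/2704 ≈ 46.083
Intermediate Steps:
S = -197/52 (S = -3 + (123/(-78))/2 = -3 + (123*(-1/78))/2 = -3 + (½)*(-41/26) = -3 - 41/52 = -197/52 ≈ -3.7885)
(S - 3)² = (-197/52 - 3)² = (-353/52)² = 124609/2704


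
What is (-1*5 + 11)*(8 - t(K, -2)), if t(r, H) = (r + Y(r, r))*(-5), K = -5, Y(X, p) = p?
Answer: -252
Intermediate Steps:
t(r, H) = -10*r (t(r, H) = (r + r)*(-5) = (2*r)*(-5) = -10*r)
(-1*5 + 11)*(8 - t(K, -2)) = (-1*5 + 11)*(8 - (-10)*(-5)) = (-5 + 11)*(8 - 1*50) = 6*(8 - 50) = 6*(-42) = -252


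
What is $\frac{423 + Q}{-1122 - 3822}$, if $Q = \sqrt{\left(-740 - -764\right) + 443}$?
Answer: $- \frac{141}{1648} - \frac{\sqrt{467}}{4944} \approx -0.089929$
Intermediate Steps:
$Q = \sqrt{467}$ ($Q = \sqrt{\left(-740 + 764\right) + 443} = \sqrt{24 + 443} = \sqrt{467} \approx 21.61$)
$\frac{423 + Q}{-1122 - 3822} = \frac{423 + \sqrt{467}}{-1122 - 3822} = \frac{423 + \sqrt{467}}{-4944} = \left(423 + \sqrt{467}\right) \left(- \frac{1}{4944}\right) = - \frac{141}{1648} - \frac{\sqrt{467}}{4944}$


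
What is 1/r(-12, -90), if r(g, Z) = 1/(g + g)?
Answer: -24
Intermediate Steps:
r(g, Z) = 1/(2*g)
1/r(-12, -90) = 1/((1/2)/(-12)) = 1/((1/2)*(-1/12)) = 1/(-1/24) = -24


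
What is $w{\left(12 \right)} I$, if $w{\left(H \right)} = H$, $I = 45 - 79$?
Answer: $-408$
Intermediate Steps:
$I = -34$ ($I = 45 - 79 = -34$)
$w{\left(12 \right)} I = 12 \left(-34\right) = -408$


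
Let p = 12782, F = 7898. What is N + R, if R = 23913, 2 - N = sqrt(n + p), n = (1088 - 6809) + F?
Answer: 23915 - sqrt(14959) ≈ 23793.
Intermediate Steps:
n = 2177 (n = (1088 - 6809) + 7898 = -5721 + 7898 = 2177)
N = 2 - sqrt(14959) (N = 2 - sqrt(2177 + 12782) = 2 - sqrt(14959) ≈ -120.31)
N + R = (2 - sqrt(14959)) + 23913 = 23915 - sqrt(14959)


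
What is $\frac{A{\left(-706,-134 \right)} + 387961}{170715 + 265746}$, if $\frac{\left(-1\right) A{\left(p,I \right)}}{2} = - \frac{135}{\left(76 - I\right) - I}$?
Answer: $\frac{66729427}{75071292} \approx 0.88888$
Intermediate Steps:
$A{\left(p,I \right)} = \frac{270}{76 - 2 I}$ ($A{\left(p,I \right)} = - 2 \left(- \frac{135}{\left(76 - I\right) - I}\right) = - 2 \left(- \frac{135}{76 - 2 I}\right) = \frac{270}{76 - 2 I}$)
$\frac{A{\left(-706,-134 \right)} + 387961}{170715 + 265746} = \frac{- \frac{135}{-38 - 134} + 387961}{170715 + 265746} = \frac{- \frac{135}{-172} + 387961}{436461} = \left(\left(-135\right) \left(- \frac{1}{172}\right) + 387961\right) \frac{1}{436461} = \left(\frac{135}{172} + 387961\right) \frac{1}{436461} = \frac{66729427}{172} \cdot \frac{1}{436461} = \frac{66729427}{75071292}$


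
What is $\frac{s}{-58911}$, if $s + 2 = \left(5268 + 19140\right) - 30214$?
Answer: $\frac{1936}{19637} \approx 0.098589$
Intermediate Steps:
$s = -5808$ ($s = -2 + \left(\left(5268 + 19140\right) - 30214\right) = -2 + \left(24408 - 30214\right) = -2 - 5806 = -5808$)
$\frac{s}{-58911} = - \frac{5808}{-58911} = \left(-5808\right) \left(- \frac{1}{58911}\right) = \frac{1936}{19637}$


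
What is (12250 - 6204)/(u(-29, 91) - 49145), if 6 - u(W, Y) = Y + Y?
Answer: -6046/49321 ≈ -0.12258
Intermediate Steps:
u(W, Y) = 6 - 2*Y (u(W, Y) = 6 - (Y + Y) = 6 - 2*Y)
(12250 - 6204)/(u(-29, 91) - 49145) = (12250 - 6204)/((6 - 2*91) - 49145) = 6046/((6 - 182) - 49145) = 6046/(-176 - 49145) = 6046/(-49321) = 6046*(-1/49321) = -6046/49321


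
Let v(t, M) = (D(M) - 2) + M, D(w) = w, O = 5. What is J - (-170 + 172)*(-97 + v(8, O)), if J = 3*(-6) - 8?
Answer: 152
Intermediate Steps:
J = -26 (J = -18 - 8 = -26)
v(t, M) = -2 + 2*M (v(t, M) = (M - 2) + M = (-2 + M) + M = -2 + 2*M)
J - (-170 + 172)*(-97 + v(8, O)) = -26 - (-170 + 172)*(-97 + (-2 + 2*5)) = -26 - 2*(-97 + (-2 + 10)) = -26 - 2*(-97 + 8) = -26 - 2*(-89) = -26 - 1*(-178) = -26 + 178 = 152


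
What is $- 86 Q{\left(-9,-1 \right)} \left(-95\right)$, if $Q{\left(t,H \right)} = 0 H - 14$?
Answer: $-114380$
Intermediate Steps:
$Q{\left(t,H \right)} = -14$ ($Q{\left(t,H \right)} = 0 - 14 = -14$)
$- 86 Q{\left(-9,-1 \right)} \left(-95\right) = \left(-86\right) \left(-14\right) \left(-95\right) = 1204 \left(-95\right) = -114380$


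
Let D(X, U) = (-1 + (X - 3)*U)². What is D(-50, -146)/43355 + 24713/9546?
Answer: 572506151389/413866830 ≈ 1383.3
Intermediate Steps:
D(X, U) = (-1 + U*(-3 + X))² (D(X, U) = (-1 + (-3 + X)*U)² = (-1 + U*(-3 + X))²)
D(-50, -146)/43355 + 24713/9546 = (1 + 3*(-146) - 1*(-146)*(-50))²/43355 + 24713/9546 = (1 - 438 - 7300)²*(1/43355) + 24713*(1/9546) = (-7737)²*(1/43355) + 24713/9546 = 59861169*(1/43355) + 24713/9546 = 59861169/43355 + 24713/9546 = 572506151389/413866830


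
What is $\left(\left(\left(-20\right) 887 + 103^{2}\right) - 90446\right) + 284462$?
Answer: $186885$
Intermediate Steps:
$\left(\left(\left(-20\right) 887 + 103^{2}\right) - 90446\right) + 284462 = \left(\left(-17740 + 10609\right) - 90446\right) + 284462 = \left(-7131 - 90446\right) + 284462 = -97577 + 284462 = 186885$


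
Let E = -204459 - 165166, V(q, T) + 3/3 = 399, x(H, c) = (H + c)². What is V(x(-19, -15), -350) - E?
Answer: 370023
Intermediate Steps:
V(q, T) = 398 (V(q, T) = -1 + 399 = 398)
E = -369625
V(x(-19, -15), -350) - E = 398 - 1*(-369625) = 398 + 369625 = 370023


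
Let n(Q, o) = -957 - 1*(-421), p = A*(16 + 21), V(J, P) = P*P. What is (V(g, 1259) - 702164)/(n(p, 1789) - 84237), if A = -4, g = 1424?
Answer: -882917/84773 ≈ -10.415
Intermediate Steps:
V(J, P) = P²
p = -148 (p = -4*(16 + 21) = -4*37 = -148)
n(Q, o) = -536 (n(Q, o) = -957 + 421 = -536)
(V(g, 1259) - 702164)/(n(p, 1789) - 84237) = (1259² - 702164)/(-536 - 84237) = (1585081 - 702164)/(-84773) = 882917*(-1/84773) = -882917/84773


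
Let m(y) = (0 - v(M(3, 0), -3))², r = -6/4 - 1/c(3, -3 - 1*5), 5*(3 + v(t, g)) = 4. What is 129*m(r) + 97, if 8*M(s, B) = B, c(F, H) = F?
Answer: 18034/25 ≈ 721.36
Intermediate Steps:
M(s, B) = B/8
v(t, g) = -11/5 (v(t, g) = -3 + (⅕)*4 = -3 + ⅘ = -11/5)
r = -11/6 (r = -6/4 - 1/3 = -6*¼ - 1*⅓ = -3/2 - ⅓ = -11/6 ≈ -1.8333)
m(y) = 121/25 (m(y) = (0 - 1*(-11/5))² = (0 + 11/5)² = (11/5)² = 121/25)
129*m(r) + 97 = 129*(121/25) + 97 = 15609/25 + 97 = 18034/25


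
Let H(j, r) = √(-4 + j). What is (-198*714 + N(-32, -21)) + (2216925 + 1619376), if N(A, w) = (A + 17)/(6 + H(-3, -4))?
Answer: 158881857/43 + 15*I*√7/43 ≈ 3.6949e+6 + 0.92294*I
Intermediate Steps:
N(A, w) = (17 + A)/(6 + I*√7) (N(A, w) = (A + 17)/(6 + √(-4 - 3)) = (17 + A)/(6 + √(-7)) = (17 + A)/(6 + I*√7))
(-198*714 + N(-32, -21)) + (2216925 + 1619376) = (-198*714 + (17 - 32)/(6 + I*√7)) + (2216925 + 1619376) = (-141372 - 15/(6 + I*√7)) + 3836301 = 3694929 - 15/(6 + I*√7)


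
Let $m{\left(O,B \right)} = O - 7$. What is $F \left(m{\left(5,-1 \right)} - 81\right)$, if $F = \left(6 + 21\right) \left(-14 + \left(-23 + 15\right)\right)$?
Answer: $49302$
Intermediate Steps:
$m{\left(O,B \right)} = -7 + O$ ($m{\left(O,B \right)} = O - 7 = -7 + O$)
$F = -594$ ($F = 27 \left(-14 - 8\right) = 27 \left(-22\right) = -594$)
$F \left(m{\left(5,-1 \right)} - 81\right) = - 594 \left(\left(-7 + 5\right) - 81\right) = - 594 \left(-2 - 81\right) = \left(-594\right) \left(-83\right) = 49302$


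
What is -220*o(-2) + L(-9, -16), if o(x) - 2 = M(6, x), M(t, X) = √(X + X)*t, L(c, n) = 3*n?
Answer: -488 - 2640*I ≈ -488.0 - 2640.0*I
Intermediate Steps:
M(t, X) = t*√2*√X (M(t, X) = √(2*X)*t = (√2*√X)*t = t*√2*√X)
o(x) = 2 + 6*√2*√x
-220*o(-2) + L(-9, -16) = -220*(2 + 6*√2*√(-2)) + 3*(-16) = -220*(2 + 6*√2*(I*√2)) - 48 = -220*(2 + 12*I) - 48 = (-440 - 2640*I) - 48 = -488 - 2640*I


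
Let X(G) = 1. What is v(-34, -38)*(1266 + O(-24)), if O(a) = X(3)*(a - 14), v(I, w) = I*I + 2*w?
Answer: 1326240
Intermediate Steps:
v(I, w) = I**2 + 2*w
O(a) = -14 + a (O(a) = 1*(a - 14) = 1*(-14 + a) = -14 + a)
v(-34, -38)*(1266 + O(-24)) = ((-34)**2 + 2*(-38))*(1266 + (-14 - 24)) = (1156 - 76)*(1266 - 38) = 1080*1228 = 1326240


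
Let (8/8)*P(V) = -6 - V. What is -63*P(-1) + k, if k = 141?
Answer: 456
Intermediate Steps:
P(V) = -6 - V
-63*P(-1) + k = -63*(-6 - 1*(-1)) + 141 = -63*(-6 + 1) + 141 = -63*(-5) + 141 = 315 + 141 = 456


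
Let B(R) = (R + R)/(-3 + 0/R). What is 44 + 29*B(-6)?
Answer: 160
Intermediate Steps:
B(R) = -2*R/3 (B(R) = (2*R)/(-3 + 0) = (2*R)/(-3) = (2*R)*(-⅓) = -2*R/3)
44 + 29*B(-6) = 44 + 29*(-⅔*(-6)) = 44 + 29*4 = 44 + 116 = 160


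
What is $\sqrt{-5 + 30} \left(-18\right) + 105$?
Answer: $15$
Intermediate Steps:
$\sqrt{-5 + 30} \left(-18\right) + 105 = \sqrt{25} \left(-18\right) + 105 = 5 \left(-18\right) + 105 = -90 + 105 = 15$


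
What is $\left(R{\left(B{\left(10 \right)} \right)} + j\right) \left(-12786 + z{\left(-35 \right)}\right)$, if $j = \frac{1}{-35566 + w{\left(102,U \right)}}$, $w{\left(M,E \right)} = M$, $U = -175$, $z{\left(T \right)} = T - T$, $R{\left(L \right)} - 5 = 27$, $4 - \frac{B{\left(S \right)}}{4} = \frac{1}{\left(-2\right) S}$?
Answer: $- \frac{7255076871}{17732} \approx -4.0915 \cdot 10^{5}$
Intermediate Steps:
$B{\left(S \right)} = 16 + \frac{2}{S}$ ($B{\left(S \right)} = 16 - 4 \frac{1}{\left(-2\right) S} = 16 - 4 \left(- \frac{1}{2 S}\right) = 16 + \frac{2}{S}$)
$R{\left(L \right)} = 32$ ($R{\left(L \right)} = 5 + 27 = 32$)
$z{\left(T \right)} = 0$
$j = - \frac{1}{35464}$ ($j = \frac{1}{-35566 + 102} = \frac{1}{-35464} = - \frac{1}{35464} \approx -2.8198 \cdot 10^{-5}$)
$\left(R{\left(B{\left(10 \right)} \right)} + j\right) \left(-12786 + z{\left(-35 \right)}\right) = \left(32 - \frac{1}{35464}\right) \left(-12786 + 0\right) = \frac{1134847}{35464} \left(-12786\right) = - \frac{7255076871}{17732}$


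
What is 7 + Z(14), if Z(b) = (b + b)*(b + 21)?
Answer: 987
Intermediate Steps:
Z(b) = 2*b*(21 + b) (Z(b) = (2*b)*(21 + b) = 2*b*(21 + b))
7 + Z(14) = 7 + 2*14*(21 + 14) = 7 + 2*14*35 = 7 + 980 = 987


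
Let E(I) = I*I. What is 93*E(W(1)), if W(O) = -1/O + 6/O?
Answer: 2325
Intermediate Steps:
W(O) = 5/O
E(I) = I²
93*E(W(1)) = 93*(5/1)² = 93*(5*1)² = 93*5² = 93*25 = 2325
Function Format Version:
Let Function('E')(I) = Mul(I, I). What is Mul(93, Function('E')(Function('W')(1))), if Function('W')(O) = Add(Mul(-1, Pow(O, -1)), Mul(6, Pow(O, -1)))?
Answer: 2325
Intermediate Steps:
Function('W')(O) = Mul(5, Pow(O, -1))
Function('E')(I) = Pow(I, 2)
Mul(93, Function('E')(Function('W')(1))) = Mul(93, Pow(Mul(5, Pow(1, -1)), 2)) = Mul(93, Pow(Mul(5, 1), 2)) = Mul(93, Pow(5, 2)) = Mul(93, 25) = 2325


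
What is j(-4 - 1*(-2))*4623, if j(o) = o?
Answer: -9246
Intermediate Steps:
j(-4 - 1*(-2))*4623 = (-4 - 1*(-2))*4623 = (-4 + 2)*4623 = -2*4623 = -9246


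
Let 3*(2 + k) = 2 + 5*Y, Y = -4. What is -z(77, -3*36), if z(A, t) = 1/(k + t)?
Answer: 1/116 ≈ 0.0086207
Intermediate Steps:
k = -8 (k = -2 + (2 + 5*(-4))/3 = -2 + (2 - 20)/3 = -2 + (1/3)*(-18) = -2 - 6 = -8)
z(A, t) = 1/(-8 + t)
-z(77, -3*36) = -1/(-8 - 3*36) = -1/(-8 - 108) = -1/(-116) = -1*(-1/116) = 1/116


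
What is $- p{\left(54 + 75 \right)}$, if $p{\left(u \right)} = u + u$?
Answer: $-258$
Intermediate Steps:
$p{\left(u \right)} = 2 u$
$- p{\left(54 + 75 \right)} = - 2 \left(54 + 75\right) = - 2 \cdot 129 = \left(-1\right) 258 = -258$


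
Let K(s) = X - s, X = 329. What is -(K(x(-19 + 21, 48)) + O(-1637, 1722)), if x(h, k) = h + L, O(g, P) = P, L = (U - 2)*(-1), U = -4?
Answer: -2043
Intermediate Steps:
L = 6 (L = (-4 - 2)*(-1) = -6*(-1) = 6)
x(h, k) = 6 + h (x(h, k) = h + 6 = 6 + h)
K(s) = 329 - s
-(K(x(-19 + 21, 48)) + O(-1637, 1722)) = -((329 - (6 + (-19 + 21))) + 1722) = -((329 - (6 + 2)) + 1722) = -((329 - 1*8) + 1722) = -((329 - 8) + 1722) = -(321 + 1722) = -1*2043 = -2043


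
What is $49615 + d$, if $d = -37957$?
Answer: $11658$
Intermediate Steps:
$49615 + d = 49615 - 37957 = 11658$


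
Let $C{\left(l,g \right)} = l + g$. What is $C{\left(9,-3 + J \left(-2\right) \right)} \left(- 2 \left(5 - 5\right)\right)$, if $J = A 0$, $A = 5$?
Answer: $0$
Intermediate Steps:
$J = 0$ ($J = 5 \cdot 0 = 0$)
$C{\left(l,g \right)} = g + l$
$C{\left(9,-3 + J \left(-2\right) \right)} \left(- 2 \left(5 - 5\right)\right) = \left(\left(-3 + 0 \left(-2\right)\right) + 9\right) \left(- 2 \left(5 - 5\right)\right) = \left(\left(-3 + 0\right) + 9\right) \left(\left(-2\right) 0\right) = \left(-3 + 9\right) 0 = 6 \cdot 0 = 0$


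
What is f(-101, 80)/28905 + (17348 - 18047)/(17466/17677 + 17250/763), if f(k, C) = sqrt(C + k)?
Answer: -3142599383/106084936 + I*sqrt(21)/28905 ≈ -29.623 + 0.00015854*I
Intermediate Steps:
f(-101, 80)/28905 + (17348 - 18047)/(17466/17677 + 17250/763) = sqrt(80 - 101)/28905 + (17348 - 18047)/(17466/17677 + 17250/763) = sqrt(-21)*(1/28905) - 699/(17466*(1/17677) + 17250*(1/763)) = (I*sqrt(21))*(1/28905) - 699/(17466/17677 + 17250/763) = I*sqrt(21)/28905 - 699/318254808/13487551 = I*sqrt(21)/28905 - 699*13487551/318254808 = I*sqrt(21)/28905 - 3142599383/106084936 = -3142599383/106084936 + I*sqrt(21)/28905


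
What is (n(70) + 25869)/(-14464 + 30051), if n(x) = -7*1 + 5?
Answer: 25867/15587 ≈ 1.6595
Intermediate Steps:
n(x) = -2 (n(x) = -7 + 5 = -2)
(n(70) + 25869)/(-14464 + 30051) = (-2 + 25869)/(-14464 + 30051) = 25867/15587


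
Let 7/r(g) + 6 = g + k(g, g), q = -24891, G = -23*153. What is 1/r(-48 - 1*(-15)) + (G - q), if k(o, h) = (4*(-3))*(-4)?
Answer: 149613/7 ≈ 21373.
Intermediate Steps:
k(o, h) = 48 (k(o, h) = -12*(-4) = 48)
G = -3519
r(g) = 7/(42 + g) (r(g) = 7/(-6 + (g + 48)) = 7/(-6 + (48 + g)) = 7/(42 + g))
1/r(-48 - 1*(-15)) + (G - q) = 1/(7/(42 + (-48 - 1*(-15)))) + (-3519 - 1*(-24891)) = 1/(7/(42 + (-48 + 15))) + (-3519 + 24891) = 1/(7/(42 - 33)) + 21372 = 1/(7/9) + 21372 = 9/7 + 21372 = 149613/7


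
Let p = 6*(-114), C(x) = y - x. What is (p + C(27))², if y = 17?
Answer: 481636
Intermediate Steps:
C(x) = 17 - x
p = -684
(p + C(27))² = (-684 + (17 - 1*27))² = (-684 + (17 - 27))² = (-684 - 10)² = (-694)² = 481636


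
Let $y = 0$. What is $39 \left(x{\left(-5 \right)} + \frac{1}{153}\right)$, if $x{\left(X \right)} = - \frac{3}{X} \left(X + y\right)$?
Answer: $- \frac{5954}{51} \approx -116.75$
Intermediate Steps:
$x{\left(X \right)} = -3$ ($x{\left(X \right)} = - \frac{3}{X} \left(X + 0\right) = - \frac{3}{X} X = -3$)
$39 \left(x{\left(-5 \right)} + \frac{1}{153}\right) = 39 \left(-3 + \frac{1}{153}\right) = 39 \left(- \frac{458}{153}\right) = - \frac{5954}{51}$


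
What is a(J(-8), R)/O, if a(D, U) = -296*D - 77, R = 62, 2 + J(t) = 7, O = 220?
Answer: -1557/220 ≈ -7.0773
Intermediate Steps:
J(t) = 5 (J(t) = -2 + 7 = 5)
a(D, U) = -77 - 296*D
a(J(-8), R)/O = (-77 - 296*5)/220 = (-77 - 1480)*(1/220) = -1557*1/220 = -1557/220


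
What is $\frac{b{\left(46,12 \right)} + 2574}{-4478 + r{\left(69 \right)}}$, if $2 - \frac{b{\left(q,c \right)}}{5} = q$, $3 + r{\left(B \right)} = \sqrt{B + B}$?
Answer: $- \frac{10548274}{20079223} - \frac{2354 \sqrt{138}}{20079223} \approx -0.52671$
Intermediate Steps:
$r{\left(B \right)} = -3 + \sqrt{2} \sqrt{B}$ ($r{\left(B \right)} = -3 + \sqrt{B + B} = -3 + \sqrt{2 B} = -3 + \sqrt{2} \sqrt{B}$)
$b{\left(q,c \right)} = 10 - 5 q$
$\frac{b{\left(46,12 \right)} + 2574}{-4478 + r{\left(69 \right)}} = \frac{\left(10 - 230\right) + 2574}{-4478 - \left(3 - \sqrt{2} \sqrt{69}\right)} = \frac{\left(10 - 230\right) + 2574}{-4478 - \left(3 - \sqrt{138}\right)} = \frac{-220 + 2574}{-4481 + \sqrt{138}} = \frac{2354}{-4481 + \sqrt{138}}$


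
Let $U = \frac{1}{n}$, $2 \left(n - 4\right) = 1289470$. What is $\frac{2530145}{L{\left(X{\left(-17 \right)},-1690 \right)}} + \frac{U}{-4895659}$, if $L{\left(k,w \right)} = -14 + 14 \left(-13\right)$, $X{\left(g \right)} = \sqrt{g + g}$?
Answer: $- \frac{7986206069874290341}{618658768448196} \approx -12909.0$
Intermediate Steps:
$n = 644739$ ($n = 4 + \frac{1}{2} \cdot 1289470 = 4 + 644735 = 644739$)
$X{\left(g \right)} = \sqrt{2} \sqrt{g}$ ($X{\left(g \right)} = \sqrt{2 g} = \sqrt{2} \sqrt{g}$)
$L{\left(k,w \right)} = -196$ ($L{\left(k,w \right)} = -14 - 182 = -196$)
$U = \frac{1}{644739} \approx 1.551 \cdot 10^{-6}$
$\frac{2530145}{L{\left(X{\left(-17 \right)},-1690 \right)}} + \frac{U}{-4895659} = \frac{2530145}{-196} + \frac{1}{644739 \left(-4895659\right)} = 2530145 \left(- \frac{1}{196}\right) + \frac{1}{644739} \left(- \frac{1}{4895659}\right) = - \frac{2530145}{196} - \frac{1}{3156422288001} = - \frac{7986206069874290341}{618658768448196}$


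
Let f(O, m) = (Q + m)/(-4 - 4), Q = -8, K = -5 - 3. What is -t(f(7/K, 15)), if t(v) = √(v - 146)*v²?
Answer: -245*I*√94/256 ≈ -9.2788*I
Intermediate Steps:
K = -8
f(O, m) = 1 - m/8 (f(O, m) = (-8 + m)/(-4 - 4) = (-8 + m)/(-8) = (-8 + m)*(-⅛) = 1 - m/8)
t(v) = v²*√(-146 + v) (t(v) = √(-146 + v)*v² = v²*√(-146 + v))
-t(f(7/K, 15)) = -(1 - ⅛*15)²*√(-146 + (1 - ⅛*15)) = -(1 - 15/8)²*√(-146 + (1 - 15/8)) = -(-7/8)²*√(-146 - 7/8) = -49*√(-1175/8)/64 = -49*5*I*√94/4/64 = -245*I*√94/256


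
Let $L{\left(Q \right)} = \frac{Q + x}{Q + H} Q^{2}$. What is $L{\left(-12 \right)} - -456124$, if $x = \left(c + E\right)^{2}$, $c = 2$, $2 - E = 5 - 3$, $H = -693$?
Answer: $\frac{107189524}{235} \approx 4.5613 \cdot 10^{5}$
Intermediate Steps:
$E = 0$ ($E = 2 - \left(5 - 3\right) = 2 - 2 = 0$)
$x = 4$ ($x = \left(2 + 0\right)^{2} = 2^{2} = 4$)
$L{\left(Q \right)} = \frac{Q^{2} \left(4 + Q\right)}{-693 + Q}$ ($L{\left(Q \right)} = \frac{Q + 4}{Q - 693} Q^{2} = \frac{4 + Q}{-693 + Q} Q^{2} = \frac{Q^{2} \left(4 + Q\right)}{-693 + Q}$)
$L{\left(-12 \right)} - -456124 = \frac{\left(-12\right)^{2} \left(4 - 12\right)}{-693 - 12} - -456124 = 144 \frac{1}{-705} \left(-8\right) + 456124 = 144 \left(- \frac{1}{705}\right) \left(-8\right) + 456124 = \frac{384}{235} + 456124 = \frac{107189524}{235}$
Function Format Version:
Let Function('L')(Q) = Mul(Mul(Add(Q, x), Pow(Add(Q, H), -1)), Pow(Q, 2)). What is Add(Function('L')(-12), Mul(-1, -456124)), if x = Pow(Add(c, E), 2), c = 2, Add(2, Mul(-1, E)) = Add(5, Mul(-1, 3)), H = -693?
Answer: Rational(107189524, 235) ≈ 4.5613e+5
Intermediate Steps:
E = 0 (E = Add(2, Mul(-1, Add(5, Mul(-1, 3)))) = Add(2, Mul(-1, Add(5, -3))) = Add(2, Mul(-1, 2)) = Add(2, -2) = 0)
x = 4 (x = Pow(Add(2, 0), 2) = Pow(2, 2) = 4)
Function('L')(Q) = Mul(Pow(Q, 2), Pow(Add(-693, Q), -1), Add(4, Q)) (Function('L')(Q) = Mul(Mul(Add(Q, 4), Pow(Add(Q, -693), -1)), Pow(Q, 2)) = Mul(Mul(Add(4, Q), Pow(Add(-693, Q), -1)), Pow(Q, 2)) = Mul(Mul(Pow(Add(-693, Q), -1), Add(4, Q)), Pow(Q, 2)) = Mul(Pow(Q, 2), Pow(Add(-693, Q), -1), Add(4, Q)))
Add(Function('L')(-12), Mul(-1, -456124)) = Add(Mul(Pow(-12, 2), Pow(Add(-693, -12), -1), Add(4, -12)), Mul(-1, -456124)) = Add(Mul(144, Pow(-705, -1), -8), 456124) = Add(Mul(144, Rational(-1, 705), -8), 456124) = Add(Rational(384, 235), 456124) = Rational(107189524, 235)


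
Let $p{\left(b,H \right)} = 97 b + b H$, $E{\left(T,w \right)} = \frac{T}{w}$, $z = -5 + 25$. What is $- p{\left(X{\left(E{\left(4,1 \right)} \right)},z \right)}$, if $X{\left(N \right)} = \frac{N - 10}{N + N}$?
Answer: $\frac{351}{4} \approx 87.75$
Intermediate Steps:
$z = 20$
$X{\left(N \right)} = \frac{-10 + N}{2 N}$ ($X{\left(N \right)} = \frac{N - 10}{2 N} = \left(-10 + N\right) \frac{1}{2 N} = \frac{-10 + N}{2 N}$)
$p{\left(b,H \right)} = 97 b + H b$
$- p{\left(X{\left(E{\left(4,1 \right)} \right)},z \right)} = - \frac{-10 + \frac{4}{1}}{2 \cdot \frac{4}{1}} \left(97 + 20\right) = - \frac{-10 + 4 \cdot 1}{2 \cdot 4 \cdot 1} \cdot 117 = - \frac{-10 + 4}{2 \cdot 4} \cdot 117 = - \frac{1}{2} \cdot \frac{1}{4} \left(-6\right) 117 = - \frac{\left(-3\right) 117}{4} = \left(-1\right) \left(- \frac{351}{4}\right) = \frac{351}{4}$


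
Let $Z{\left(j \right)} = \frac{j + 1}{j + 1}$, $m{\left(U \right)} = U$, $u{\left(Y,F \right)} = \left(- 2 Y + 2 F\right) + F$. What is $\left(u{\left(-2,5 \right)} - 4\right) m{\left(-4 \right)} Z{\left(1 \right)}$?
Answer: $-60$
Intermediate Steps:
$u{\left(Y,F \right)} = - 2 Y + 3 F$
$Z{\left(j \right)} = 1$ ($Z{\left(j \right)} = \frac{1 + j}{1 + j} = 1$)
$\left(u{\left(-2,5 \right)} - 4\right) m{\left(-4 \right)} Z{\left(1 \right)} = \left(\left(\left(-2\right) \left(-2\right) + 3 \cdot 5\right) - 4\right) \left(-4\right) 1 = \left(\left(4 + 15\right) - 4\right) \left(-4\right) 1 = \left(19 - 4\right) \left(-4\right) 1 = 15 \left(-4\right) 1 = \left(-60\right) 1 = -60$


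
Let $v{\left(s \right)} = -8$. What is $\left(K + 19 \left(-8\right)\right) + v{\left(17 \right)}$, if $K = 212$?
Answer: $52$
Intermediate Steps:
$\left(K + 19 \left(-8\right)\right) + v{\left(17 \right)} = \left(212 + 19 \left(-8\right)\right) - 8 = \left(212 - 152\right) - 8 = 60 - 8 = 52$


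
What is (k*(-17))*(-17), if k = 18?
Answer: 5202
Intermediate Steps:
(k*(-17))*(-17) = (18*(-17))*(-17) = -306*(-17) = 5202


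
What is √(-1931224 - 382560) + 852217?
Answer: 852217 + 2*I*√578446 ≈ 8.5222e+5 + 1521.1*I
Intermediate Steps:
√(-1931224 - 382560) + 852217 = √(-2313784) + 852217 = 2*I*√578446 + 852217 = 852217 + 2*I*√578446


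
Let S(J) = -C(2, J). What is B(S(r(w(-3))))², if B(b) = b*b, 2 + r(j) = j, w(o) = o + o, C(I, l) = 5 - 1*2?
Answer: 81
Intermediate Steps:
C(I, l) = 3 (C(I, l) = 5 - 2 = 3)
w(o) = 2*o
r(j) = -2 + j
S(J) = -3 (S(J) = -1*3 = -3)
B(b) = b²
B(S(r(w(-3))))² = ((-3)²)² = 9² = 81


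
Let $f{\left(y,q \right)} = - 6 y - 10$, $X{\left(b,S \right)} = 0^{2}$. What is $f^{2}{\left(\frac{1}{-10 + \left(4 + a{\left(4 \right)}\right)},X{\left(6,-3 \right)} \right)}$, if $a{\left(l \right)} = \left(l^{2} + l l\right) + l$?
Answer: $\frac{2601}{25} \approx 104.04$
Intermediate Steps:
$a{\left(l \right)} = l + 2 l^{2}$ ($a{\left(l \right)} = \left(l^{2} + l^{2}\right) + l = 2 l^{2} + l = l + 2 l^{2}$)
$X{\left(b,S \right)} = 0$
$f{\left(y,q \right)} = -10 - 6 y$
$f^{2}{\left(\frac{1}{-10 + \left(4 + a{\left(4 \right)}\right)},X{\left(6,-3 \right)} \right)} = \left(-10 - \frac{6}{-10 + \left(4 + 4 \left(1 + 2 \cdot 4\right)\right)}\right)^{2} = \left(-10 - \frac{6}{-10 + \left(4 + 4 \left(1 + 8\right)\right)}\right)^{2} = \left(-10 - \frac{6}{-10 + \left(4 + 4 \cdot 9\right)}\right)^{2} = \left(-10 - \frac{6}{-10 + \left(4 + 36\right)}\right)^{2} = \left(-10 - \frac{6}{-10 + 40}\right)^{2} = \left(-10 - \frac{6}{30}\right)^{2} = \left(-10 - \frac{1}{5}\right)^{2} = \left(- \frac{51}{5}\right)^{2} = \frac{2601}{25}$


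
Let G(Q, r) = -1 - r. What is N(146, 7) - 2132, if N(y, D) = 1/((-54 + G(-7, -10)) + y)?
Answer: -215331/101 ≈ -2132.0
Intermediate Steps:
N(y, D) = 1/(-45 + y) (N(y, D) = 1/((-54 + (-1 - 1*(-10))) + y) = 1/((-54 + (-1 + 10)) + y) = 1/((-54 + 9) + y) = 1/(-45 + y))
N(146, 7) - 2132 = 1/(-45 + 146) - 2132 = 1/101 - 2132 = -215331/101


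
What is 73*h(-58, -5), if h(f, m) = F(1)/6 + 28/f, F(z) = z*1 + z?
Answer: -949/87 ≈ -10.908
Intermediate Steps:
F(z) = 2*z (F(z) = z + z = 2*z)
h(f, m) = ⅓ + 28/f (h(f, m) = (2*1)/6 + 28/f = 2*(⅙) + 28/f = ⅓ + 28/f)
73*h(-58, -5) = 73*((⅓)*(84 - 58)/(-58)) = 73*((⅓)*(-1/58)*26) = 73*(-13/87) = -949/87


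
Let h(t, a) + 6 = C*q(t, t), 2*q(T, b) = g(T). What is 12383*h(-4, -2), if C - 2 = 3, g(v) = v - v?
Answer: -74298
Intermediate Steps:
g(v) = 0
q(T, b) = 0 (q(T, b) = (½)*0 = 0)
C = 5 (C = 2 + 3 = 5)
h(t, a) = -6 (h(t, a) = -6 + 5*0 = -6 + 0 = -6)
12383*h(-4, -2) = 12383*(-6) = -74298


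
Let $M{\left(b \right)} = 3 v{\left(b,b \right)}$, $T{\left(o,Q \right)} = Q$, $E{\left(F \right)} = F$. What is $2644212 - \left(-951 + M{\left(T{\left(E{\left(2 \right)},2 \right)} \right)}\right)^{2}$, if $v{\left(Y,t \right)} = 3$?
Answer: $1756848$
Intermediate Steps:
$M{\left(b \right)} = 9$ ($M{\left(b \right)} = 3 \cdot 3 = 9$)
$2644212 - \left(-951 + M{\left(T{\left(E{\left(2 \right)},2 \right)} \right)}\right)^{2} = 2644212 - \left(-951 + 9\right)^{2} = 2644212 - \left(-942\right)^{2} = 2644212 - 887364 = 1756848$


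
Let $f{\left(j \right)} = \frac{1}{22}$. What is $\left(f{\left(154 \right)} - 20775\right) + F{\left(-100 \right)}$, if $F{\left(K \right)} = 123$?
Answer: $- \frac{454343}{22} \approx -20652.0$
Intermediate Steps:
$f{\left(j \right)} = \frac{1}{22}$
$\left(f{\left(154 \right)} - 20775\right) + F{\left(-100 \right)} = \left(\frac{1}{22} - 20775\right) + 123 = - \frac{457049}{22} + 123 = - \frac{454343}{22}$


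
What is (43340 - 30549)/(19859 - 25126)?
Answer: -12791/5267 ≈ -2.4285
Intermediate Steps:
(43340 - 30549)/(19859 - 25126) = 12791/(-5267) = 12791*(-1/5267) = -12791/5267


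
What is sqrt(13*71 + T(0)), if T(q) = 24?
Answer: sqrt(947) ≈ 30.773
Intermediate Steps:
sqrt(13*71 + T(0)) = sqrt(13*71 + 24) = sqrt(923 + 24) = sqrt(947)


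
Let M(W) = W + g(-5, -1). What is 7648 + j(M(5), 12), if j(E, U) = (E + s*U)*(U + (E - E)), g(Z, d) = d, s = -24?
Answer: 4240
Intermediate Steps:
M(W) = -1 + W (M(W) = W - 1 = -1 + W)
j(E, U) = U*(E - 24*U) (j(E, U) = (E - 24*U)*(U + (E - E)) = (E - 24*U)*(U + 0) = (E - 24*U)*U = U*(E - 24*U))
7648 + j(M(5), 12) = 7648 + 12*((-1 + 5) - 24*12) = 7648 + 12*(4 - 288) = 7648 + 12*(-284) = 7648 - 3408 = 4240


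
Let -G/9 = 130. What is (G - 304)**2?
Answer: 2172676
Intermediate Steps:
G = -1170 (G = -9*130 = -1170)
(G - 304)**2 = (-1170 - 304)**2 = (-1474)**2 = 2172676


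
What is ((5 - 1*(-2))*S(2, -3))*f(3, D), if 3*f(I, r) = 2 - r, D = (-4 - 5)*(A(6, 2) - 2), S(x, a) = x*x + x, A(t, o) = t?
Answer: 532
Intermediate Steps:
S(x, a) = x + x² (S(x, a) = x² + x = x + x²)
D = -36 (D = (-4 - 5)*(6 - 2) = -9*4 = -36)
f(I, r) = ⅔ - r/3 (f(I, r) = (2 - r)/3 = ⅔ - r/3)
((5 - 1*(-2))*S(2, -3))*f(3, D) = ((5 - 1*(-2))*(2*(1 + 2)))*(⅔ - ⅓*(-36)) = ((5 + 2)*(2*3))*(⅔ + 12) = (7*6)*(38/3) = 42*(38/3) = 532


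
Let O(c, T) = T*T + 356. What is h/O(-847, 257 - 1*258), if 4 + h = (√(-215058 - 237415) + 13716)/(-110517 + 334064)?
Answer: -880472/79806279 + I*√452473/79806279 ≈ -0.011033 + 8.4287e-6*I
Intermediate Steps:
h = -880472/223547 + I*√452473/223547 (h = -4 + (√(-215058 - 237415) + 13716)/(-110517 + 334064) = -4 + (√(-452473) + 13716)/223547 = -4 + (I*√452473 + 13716)*(1/223547) = -4 + (13716 + I*√452473)*(1/223547) = -4 + (13716/223547 + I*√452473/223547) = -880472/223547 + I*√452473/223547 ≈ -3.9386 + 0.003009*I)
O(c, T) = 356 + T² (O(c, T) = T² + 356 = 356 + T²)
h/O(-847, 257 - 1*258) = (-880472/223547 + I*√452473/223547)/(356 + (257 - 1*258)²) = (-880472/223547 + I*√452473/223547)/(356 + (257 - 258)²) = (-880472/223547 + I*√452473/223547)/(356 + (-1)²) = (-880472/223547 + I*√452473/223547)/(356 + 1) = (-880472/223547 + I*√452473/223547)/357 = (-880472/223547 + I*√452473/223547)*(1/357) = -880472/79806279 + I*√452473/79806279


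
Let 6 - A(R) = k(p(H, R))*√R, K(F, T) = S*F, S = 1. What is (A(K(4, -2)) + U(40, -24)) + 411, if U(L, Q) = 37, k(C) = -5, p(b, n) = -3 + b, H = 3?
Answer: 464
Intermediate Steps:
K(F, T) = F (K(F, T) = 1*F = F)
A(R) = 6 + 5*√R (A(R) = 6 - (-5)*√R = 6 + 5*√R)
(A(K(4, -2)) + U(40, -24)) + 411 = ((6 + 5*√4) + 37) + 411 = ((6 + 5*2) + 37) + 411 = ((6 + 10) + 37) + 411 = (16 + 37) + 411 = 53 + 411 = 464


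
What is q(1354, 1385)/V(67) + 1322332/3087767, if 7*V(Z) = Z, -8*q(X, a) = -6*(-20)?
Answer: -235619291/206880389 ≈ -1.1389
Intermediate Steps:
q(X, a) = -15 (q(X, a) = -(-3)*(-20)/4 = -1/8*120 = -15)
V(Z) = Z/7
q(1354, 1385)/V(67) + 1322332/3087767 = -15/((1/7)*67) + 1322332/3087767 = -15/67/7 + 1322332*(1/3087767) = -15*7/67 + 1322332/3087767 = -105/67 + 1322332/3087767 = -235619291/206880389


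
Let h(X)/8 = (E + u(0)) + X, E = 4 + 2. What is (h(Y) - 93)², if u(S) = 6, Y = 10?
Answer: 6889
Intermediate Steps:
E = 6
h(X) = 96 + 8*X (h(X) = 8*((6 + 6) + X) = 8*(12 + X) = 96 + 8*X)
(h(Y) - 93)² = ((96 + 8*10) - 93)² = ((96 + 80) - 93)² = (176 - 93)² = 83² = 6889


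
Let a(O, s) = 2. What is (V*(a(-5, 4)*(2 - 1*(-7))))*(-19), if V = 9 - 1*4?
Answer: -1710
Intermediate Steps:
V = 5 (V = 9 - 4 = 5)
(V*(a(-5, 4)*(2 - 1*(-7))))*(-19) = (5*(2*(2 - 1*(-7))))*(-19) = (5*(2*(2 + 7)))*(-19) = (5*(2*9))*(-19) = (5*18)*(-19) = 90*(-19) = -1710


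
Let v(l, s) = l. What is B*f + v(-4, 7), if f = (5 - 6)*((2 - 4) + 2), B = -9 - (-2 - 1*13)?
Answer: -4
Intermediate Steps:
B = 6 (B = -9 - (-2 - 13) = -9 - 1*(-15) = -9 + 15 = 6)
f = 0 (f = -(-2 + 2) = -1*0 = 0)
B*f + v(-4, 7) = 6*0 - 4 = 0 - 4 = -4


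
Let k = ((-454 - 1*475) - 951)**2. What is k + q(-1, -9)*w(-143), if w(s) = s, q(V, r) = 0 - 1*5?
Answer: 3535115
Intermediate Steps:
q(V, r) = -5 (q(V, r) = 0 - 5 = -5)
k = 3534400 (k = ((-454 - 475) - 951)**2 = (-929 - 951)**2 = (-1880)**2 = 3534400)
k + q(-1, -9)*w(-143) = 3534400 - 5*(-143) = 3534400 + 715 = 3535115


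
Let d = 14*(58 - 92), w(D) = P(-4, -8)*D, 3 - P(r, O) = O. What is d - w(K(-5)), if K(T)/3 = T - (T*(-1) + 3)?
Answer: -47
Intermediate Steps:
P(r, O) = 3 - O
K(T) = -9 + 6*T (K(T) = 3*(T - (T*(-1) + 3)) = 3*(T - (-T + 3)) = 3*(T - (3 - T)) = 3*(T + (-3 + T)) = 3*(-3 + 2*T) = -9 + 6*T)
w(D) = 11*D (w(D) = (3 - 1*(-8))*D = (3 + 8)*D = 11*D)
d = -476 (d = 14*(-34) = -476)
d - w(K(-5)) = -476 - 11*(-9 + 6*(-5)) = -476 - 11*(-9 - 30) = -476 - 11*(-39) = -476 - 1*(-429) = -476 + 429 = -47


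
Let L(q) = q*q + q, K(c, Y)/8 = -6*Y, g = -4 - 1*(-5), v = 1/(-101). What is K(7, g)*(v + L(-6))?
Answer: -145392/101 ≈ -1439.5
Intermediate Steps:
v = -1/101 ≈ -0.0099010
g = 1 (g = -4 + 5 = 1)
K(c, Y) = -48*Y (K(c, Y) = 8*(-6*Y) = -48*Y)
L(q) = q + q² (L(q) = q² + q = q + q²)
K(7, g)*(v + L(-6)) = (-48*1)*(-1/101 - 6*(1 - 6)) = -48*(-1/101 - 6*(-5)) = -48*(-1/101 + 30) = -48*3029/101 = -145392/101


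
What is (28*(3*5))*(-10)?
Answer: -4200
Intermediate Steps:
(28*(3*5))*(-10) = (28*15)*(-10) = 420*(-10) = -4200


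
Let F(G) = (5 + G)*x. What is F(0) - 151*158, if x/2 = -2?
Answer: -23878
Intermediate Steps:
x = -4 (x = 2*(-2) = -4)
F(G) = -20 - 4*G (F(G) = (5 + G)*(-4) = -20 - 4*G)
F(0) - 151*158 = (-20 - 4*0) - 151*158 = (-20 + 0) - 23858 = -20 - 23858 = -23878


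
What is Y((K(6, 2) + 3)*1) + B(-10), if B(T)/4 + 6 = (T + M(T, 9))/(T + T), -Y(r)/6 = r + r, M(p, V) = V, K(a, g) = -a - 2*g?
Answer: 301/5 ≈ 60.200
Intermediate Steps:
Y(r) = -12*r (Y(r) = -6*(r + r) = -12*r)
B(T) = -24 + 2*(9 + T)/T (B(T) = -24 + 4*((T + 9)/(T + T)) = -24 + 4*((9 + T)/((2*T))) = -24 + 4*((9 + T)*(1/(2*T))) = -24 + 4*((9 + T)/(2*T)) = -24 + 2*(9 + T)/T)
Y((K(6, 2) + 3)*1) + B(-10) = -12*((-1*6 - 2*2) + 3) + (-22 + 18/(-10)) = -12*((-6 - 4) + 3) + (-22 + 18*(-⅒)) = -12*(-10 + 3) + (-22 - 9/5) = -(-84) - 119/5 = -12*(-7) - 119/5 = 84 - 119/5 = 301/5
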